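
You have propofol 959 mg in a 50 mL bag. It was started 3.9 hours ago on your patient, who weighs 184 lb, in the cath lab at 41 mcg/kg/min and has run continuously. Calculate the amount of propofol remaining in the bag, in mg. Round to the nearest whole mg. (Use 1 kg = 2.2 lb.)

Weight = 184 lb ÷ 2.2 lb/kg = 83.63636 kg
Dose = 41 mcg/kg/min × 83.63636 kg = 3429.091 mcg/min
3429.091 mcg/min × 60 min/hr = 205745.5 mcg/hr
Concentration = 959 mg ÷ 50 mL = 19.18 mg/mL = 19180 mcg/mL
Rate = 205745.5 mcg/hr ÷ 19180 mcg/mL = 10.72708 mL/hr
Volume infused = 10.72708 mL/hr × 3.9 hr = 41.83562 mL
Volume remaining = 50 − 41.83562 = 8.164376 mL
Drug remaining = 8.164376 mL × 19180 mcg/mL = 156592.7 mcg = 156.5927 mg

157 mg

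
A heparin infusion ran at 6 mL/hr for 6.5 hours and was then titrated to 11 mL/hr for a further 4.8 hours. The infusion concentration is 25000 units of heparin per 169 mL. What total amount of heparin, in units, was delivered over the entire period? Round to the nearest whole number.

13580 units

Concentration = 25000 units ÷ 169 mL = 147.929 units/mL
Stage 1: 6 mL/hr × 6.5 hr = 39 mL → 39 mL × 147.929 units/mL = 5769.231 units
Stage 2: 11 mL/hr × 4.8 hr = 52.8 mL → 52.8 mL × 147.929 units/mL = 7810.651 units
Total = 5769.231 + 7810.651 = 13579.88 units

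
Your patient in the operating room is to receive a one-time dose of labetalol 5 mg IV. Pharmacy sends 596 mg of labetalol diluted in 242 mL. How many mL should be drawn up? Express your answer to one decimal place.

2.0 mL

Concentration = 596 mg ÷ 242 mL = 2.46281 mg/mL
Volume = 5 mg ÷ 2.46281 mg/mL = 2.030201 mL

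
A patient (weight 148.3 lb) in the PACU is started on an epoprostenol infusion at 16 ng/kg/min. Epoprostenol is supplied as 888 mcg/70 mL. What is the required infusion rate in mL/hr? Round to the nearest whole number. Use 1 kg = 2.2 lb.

Weight = 148.3 lb ÷ 2.2 lb/kg = 67.40909 kg
Dose = 16 ng/kg/min × 67.40909 kg = 1078.545 ng/min
1078.545 ng/min × 60 min/hr = 64712.73 ng/hr
Concentration = 888 mcg ÷ 70 mL = 12.68571 mcg/mL = 12685.71 ng/mL
Rate = 64712.73 ng/hr ÷ 12685.71 ng/mL = 5.101229 mL/hr

5 mL/hr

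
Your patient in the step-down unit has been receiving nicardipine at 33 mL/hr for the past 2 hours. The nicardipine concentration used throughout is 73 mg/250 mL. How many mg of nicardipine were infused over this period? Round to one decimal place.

Concentration = 73 mg ÷ 250 mL = 0.292 mg/mL
Drug rate = 33 mL/hr × 0.292 mg/mL = 9.636 mg/hr
Total = 9.636 mg/hr × 2 hr = 19.272 mg

19.3 mg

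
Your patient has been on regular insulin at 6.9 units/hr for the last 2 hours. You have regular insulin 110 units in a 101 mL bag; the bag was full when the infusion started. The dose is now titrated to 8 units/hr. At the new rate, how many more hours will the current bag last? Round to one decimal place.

12.0 hours

Initial rate:
Concentration = 110 units ÷ 101 mL = 1.089109 units/mL
Rate = 6.9 units/hr ÷ 1.089109 units/mL = 6.335455 mL/hr
Volume infused so far = 6.335455 mL/hr × 2 hr = 12.67091 mL
Volume remaining = 101 − 12.67091 = 88.32909 mL
New rate:
Rate = 8 units/hr ÷ 1.089109 units/mL = 7.345455 mL/hr
Time remaining = 88.32909 mL ÷ 7.345455 mL/hr = 12.025 hr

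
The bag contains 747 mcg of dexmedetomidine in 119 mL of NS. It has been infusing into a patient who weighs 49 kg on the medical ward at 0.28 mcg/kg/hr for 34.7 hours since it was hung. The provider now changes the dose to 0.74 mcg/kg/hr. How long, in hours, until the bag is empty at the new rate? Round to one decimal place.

7.5 hours

Initial rate:
Dose = 0.28 mcg/kg/hr × 49 kg = 13.72 mcg/hr
Concentration = 747 mcg ÷ 119 mL = 6.277311 mcg/mL
Rate = 13.72 mcg/hr ÷ 6.277311 mcg/mL = 2.185649 mL/hr
Volume infused so far = 2.185649 mL/hr × 34.7 hr = 75.84203 mL
Volume remaining = 119 − 75.84203 = 43.15797 mL
New rate:
Dose = 0.74 mcg/kg/hr × 49 kg = 36.26 mcg/hr
Rate = 36.26 mcg/hr ÷ 6.277311 mcg/mL = 5.776359 mL/hr
Time remaining = 43.15797 mL ÷ 5.776359 mL/hr = 7.471484 hr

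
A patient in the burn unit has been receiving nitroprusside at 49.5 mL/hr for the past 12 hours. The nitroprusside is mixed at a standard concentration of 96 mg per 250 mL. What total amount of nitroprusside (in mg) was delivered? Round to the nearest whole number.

228 mg

Concentration = 96 mg ÷ 250 mL = 0.384 mg/mL = 384 mcg/mL
Drug rate = 49.5 mL/hr × 384 mcg/mL = 19008 mcg/hr
Total = 19008 mcg/hr × 12 hr = 228096 mcg = 228.096 mg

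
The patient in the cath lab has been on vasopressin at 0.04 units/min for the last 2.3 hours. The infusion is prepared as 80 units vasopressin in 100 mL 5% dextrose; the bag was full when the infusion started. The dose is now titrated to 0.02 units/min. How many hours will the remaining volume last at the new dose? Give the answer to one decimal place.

Initial rate:
0.04 units/min × 60 min/hr = 2.4 units/hr
Concentration = 80 units ÷ 100 mL = 0.8 units/mL
Rate = 2.4 units/hr ÷ 0.8 units/mL = 3 mL/hr
Volume infused so far = 3 mL/hr × 2.3 hr = 6.9 mL
Volume remaining = 100 − 6.9 = 93.1 mL
New rate:
0.02 units/min × 60 min/hr = 1.2 units/hr
Rate = 1.2 units/hr ÷ 0.8 units/mL = 1.5 mL/hr
Time remaining = 93.1 mL ÷ 1.5 mL/hr = 62.06667 hr

62.1 hours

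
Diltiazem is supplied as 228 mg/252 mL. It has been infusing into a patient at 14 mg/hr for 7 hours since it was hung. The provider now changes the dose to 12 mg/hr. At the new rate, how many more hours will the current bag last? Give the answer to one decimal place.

Initial rate:
Concentration = 228 mg ÷ 252 mL = 0.9047619 mg/mL
Rate = 14 mg/hr ÷ 0.9047619 mg/mL = 15.47368 mL/hr
Volume infused so far = 15.47368 mL/hr × 7 hr = 108.3158 mL
Volume remaining = 252 − 108.3158 = 143.6842 mL
New rate:
Rate = 12 mg/hr ÷ 0.9047619 mg/mL = 13.26316 mL/hr
Time remaining = 143.6842 mL ÷ 13.26316 mL/hr = 10.83333 hr

10.8 hours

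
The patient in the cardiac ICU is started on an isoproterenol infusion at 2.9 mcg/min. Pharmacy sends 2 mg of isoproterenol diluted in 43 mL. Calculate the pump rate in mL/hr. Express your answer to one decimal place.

2.9 mcg/min × 60 min/hr = 174 mcg/hr
Concentration = 2 mg ÷ 43 mL = 0.04651163 mg/mL = 46.51163 mcg/mL
Rate = 174 mcg/hr ÷ 46.51163 mcg/mL = 3.741 mL/hr

3.7 mL/hr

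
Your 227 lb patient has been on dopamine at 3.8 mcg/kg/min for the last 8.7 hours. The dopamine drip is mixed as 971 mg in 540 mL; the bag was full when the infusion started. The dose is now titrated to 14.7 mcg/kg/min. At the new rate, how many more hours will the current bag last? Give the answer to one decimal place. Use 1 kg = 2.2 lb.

Initial rate:
Weight = 227 lb ÷ 2.2 lb/kg = 103.1818 kg
Dose = 3.8 mcg/kg/min × 103.1818 kg = 392.0909 mcg/min
392.0909 mcg/min × 60 min/hr = 23525.45 mcg/hr
Concentration = 971 mg ÷ 540 mL = 1.798148 mg/mL = 1798.148 mcg/mL
Rate = 23525.45 mcg/hr ÷ 1798.148 mcg/mL = 13.08316 mL/hr
Volume infused so far = 13.08316 mL/hr × 8.7 hr = 113.8235 mL
Volume remaining = 540 − 113.8235 = 426.1765 mL
New rate:
Dose = 14.7 mcg/kg/min × 103.1818 kg = 1516.773 mcg/min
1516.773 mcg/min × 60 min/hr = 91006.36 mcg/hr
Rate = 91006.36 mcg/hr ÷ 1798.148 mcg/mL = 50.61116 mL/hr
Time remaining = 426.1765 mL ÷ 50.61116 mL/hr = 8.420604 hr

8.4 hours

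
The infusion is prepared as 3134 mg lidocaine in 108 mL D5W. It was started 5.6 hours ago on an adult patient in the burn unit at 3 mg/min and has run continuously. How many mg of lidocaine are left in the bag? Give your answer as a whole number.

2126 mg

3 mg/min × 60 min/hr = 180 mg/hr
Concentration = 3134 mg ÷ 108 mL = 29.01852 mg/mL
Rate = 180 mg/hr ÷ 29.01852 mg/mL = 6.202936 mL/hr
Volume infused = 6.202936 mL/hr × 5.6 hr = 34.73644 mL
Volume remaining = 108 − 34.73644 = 73.26356 mL
Drug remaining = 73.26356 mL × 29.01852 mg/mL = 2126 mg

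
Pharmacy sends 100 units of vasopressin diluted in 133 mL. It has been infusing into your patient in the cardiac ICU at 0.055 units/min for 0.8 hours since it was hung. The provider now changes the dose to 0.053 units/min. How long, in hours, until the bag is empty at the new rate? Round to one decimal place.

30.6 hours

Initial rate:
0.055 units/min × 60 min/hr = 3.3 units/hr
Concentration = 100 units ÷ 133 mL = 0.7518797 units/mL
Rate = 3.3 units/hr ÷ 0.7518797 units/mL = 4.389 mL/hr
Volume infused so far = 4.389 mL/hr × 0.8 hr = 3.5112 mL
Volume remaining = 133 − 3.5112 = 129.4888 mL
New rate:
0.053 units/min × 60 min/hr = 3.18 units/hr
Rate = 3.18 units/hr ÷ 0.7518797 units/mL = 4.2294 mL/hr
Time remaining = 129.4888 mL ÷ 4.2294 mL/hr = 30.61635 hr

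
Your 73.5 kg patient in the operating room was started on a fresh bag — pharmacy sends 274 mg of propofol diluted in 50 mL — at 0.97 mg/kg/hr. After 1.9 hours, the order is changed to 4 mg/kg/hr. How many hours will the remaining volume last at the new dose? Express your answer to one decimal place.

Initial rate:
Dose = 0.97 mg/kg/hr × 73.5 kg = 71.295 mg/hr
Concentration = 274 mg ÷ 50 mL = 5.48 mg/mL
Rate = 71.295 mg/hr ÷ 5.48 mg/mL = 13.01004 mL/hr
Volume infused so far = 13.01004 mL/hr × 1.9 hr = 24.71907 mL
Volume remaining = 50 − 24.71907 = 25.28093 mL
New rate:
Dose = 4 mg/kg/hr × 73.5 kg = 294 mg/hr
Rate = 294 mg/hr ÷ 5.48 mg/mL = 53.64964 mL/hr
Time remaining = 25.28093 mL ÷ 53.64964 mL/hr = 0.4712228 hr

0.5 hours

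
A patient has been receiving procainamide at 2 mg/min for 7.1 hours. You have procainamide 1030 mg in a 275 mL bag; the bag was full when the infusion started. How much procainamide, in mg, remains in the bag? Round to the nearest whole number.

2 mg/min × 60 min/hr = 120 mg/hr
Concentration = 1030 mg ÷ 275 mL = 3.745455 mg/mL
Rate = 120 mg/hr ÷ 3.745455 mg/mL = 32.03883 mL/hr
Volume infused = 32.03883 mL/hr × 7.1 hr = 227.4757 mL
Volume remaining = 275 − 227.4757 = 47.52427 mL
Drug remaining = 47.52427 mL × 3.745455 mg/mL = 178 mg

178 mg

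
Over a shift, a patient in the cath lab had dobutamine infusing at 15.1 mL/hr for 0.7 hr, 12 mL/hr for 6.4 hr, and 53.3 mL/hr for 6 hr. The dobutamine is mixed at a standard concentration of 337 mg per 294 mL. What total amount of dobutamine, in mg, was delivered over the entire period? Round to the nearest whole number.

Concentration = 337 mg ÷ 294 mL = 1.146259 mg/mL
Stage 1: 15.1 mL/hr × 0.7 hr = 10.57 mL → 10.57 mL × 1.146259 mg/mL = 12.11595 mg
Stage 2: 12 mL/hr × 6.4 hr = 76.8 mL → 76.8 mL × 1.146259 mg/mL = 88.03265 mg
Stage 3: 53.3 mL/hr × 6 hr = 319.8 mL → 319.8 mL × 1.146259 mg/mL = 366.5735 mg
Total = 12.11595 + 88.03265 + 366.5735 = 466.7221 mg

467 mg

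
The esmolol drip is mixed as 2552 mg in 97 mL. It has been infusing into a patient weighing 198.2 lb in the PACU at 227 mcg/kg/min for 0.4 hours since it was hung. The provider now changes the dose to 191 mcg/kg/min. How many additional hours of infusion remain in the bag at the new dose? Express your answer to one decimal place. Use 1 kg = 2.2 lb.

Initial rate:
Weight = 198.2 lb ÷ 2.2 lb/kg = 90.09091 kg
Dose = 227 mcg/kg/min × 90.09091 kg = 20450.64 mcg/min
20450.64 mcg/min × 60 min/hr = 1227038 mcg/hr
Concentration = 2552 mg ÷ 97 mL = 26.30928 mg/mL = 26309.28 mcg/mL
Rate = 1227038 mcg/hr ÷ 26309.28 mcg/mL = 46.63899 mL/hr
Volume infused so far = 46.63899 mL/hr × 0.4 hr = 18.6556 mL
Volume remaining = 97 − 18.6556 = 78.3444 mL
New rate:
Dose = 191 mcg/kg/min × 90.09091 kg = 17207.36 mcg/min
17207.36 mcg/min × 60 min/hr = 1032442 mcg/hr
Rate = 1032442 mcg/hr ÷ 26309.28 mcg/mL = 39.2425 mL/hr
Time remaining = 78.3444 mL ÷ 39.2425 mL/hr = 1.996417 hr

2.0 hours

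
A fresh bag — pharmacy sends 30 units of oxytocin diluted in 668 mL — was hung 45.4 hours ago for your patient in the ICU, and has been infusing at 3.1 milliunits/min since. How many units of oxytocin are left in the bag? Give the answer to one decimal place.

21.6 units

3.1 milliunits/min × 60 min/hr = 186 milliunits/hr
Concentration = 30 units ÷ 668 mL = 0.04491018 units/mL = 44.91018 milliunits/mL
Rate = 186 milliunits/hr ÷ 44.91018 milliunits/mL = 4.1416 mL/hr
Volume infused = 4.1416 mL/hr × 45.4 hr = 188.0286 mL
Volume remaining = 668 − 188.0286 = 479.9714 mL
Drug remaining = 479.9714 mL × 44.91018 milliunits/mL = 21555.6 milliunits = 21.5556 units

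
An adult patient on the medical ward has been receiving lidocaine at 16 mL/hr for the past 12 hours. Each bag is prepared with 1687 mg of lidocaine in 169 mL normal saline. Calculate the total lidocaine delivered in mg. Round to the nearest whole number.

Concentration = 1687 mg ÷ 169 mL = 9.982249 mg/mL
Drug rate = 16 mL/hr × 9.982249 mg/mL = 159.716 mg/hr
Total = 159.716 mg/hr × 12 hr = 1916.592 mg

1917 mg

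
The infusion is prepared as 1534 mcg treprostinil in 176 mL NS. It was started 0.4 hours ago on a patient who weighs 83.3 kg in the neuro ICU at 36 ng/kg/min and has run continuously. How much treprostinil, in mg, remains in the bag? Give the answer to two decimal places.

Dose = 36 ng/kg/min × 83.3 kg = 2998.8 ng/min
2998.8 ng/min × 60 min/hr = 179928 ng/hr
Concentration = 1534 mcg ÷ 176 mL = 8.715909 mcg/mL = 8715.909 ng/mL
Rate = 179928 ng/hr ÷ 8715.909 ng/mL = 20.64363 mL/hr
Volume infused = 20.64363 mL/hr × 0.4 hr = 8.257452 mL
Volume remaining = 176 − 8.257452 = 167.7425 mL
Drug remaining = 167.7425 mL × 8715.909 ng/mL = 1462029 ng = 1.462029 mg

1.46 mg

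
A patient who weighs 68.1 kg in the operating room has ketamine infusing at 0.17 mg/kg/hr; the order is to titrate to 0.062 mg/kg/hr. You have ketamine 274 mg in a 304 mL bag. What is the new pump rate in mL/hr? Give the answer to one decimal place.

Dose = 0.062 mg/kg/hr × 68.1 kg = 4.2222 mg/hr
Concentration = 274 mg ÷ 304 mL = 0.9013158 mg/mL
Rate = 4.2222 mg/hr ÷ 0.9013158 mg/mL = 4.684485 mL/hr

4.7 mL/hr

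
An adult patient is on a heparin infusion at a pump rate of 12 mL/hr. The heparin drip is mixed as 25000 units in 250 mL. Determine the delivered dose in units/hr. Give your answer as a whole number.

1200 units/hr

Concentration = 25000 units ÷ 250 mL = 100 units/mL
Drug rate = 12 mL/hr × 100 units/mL = 1200 units/hr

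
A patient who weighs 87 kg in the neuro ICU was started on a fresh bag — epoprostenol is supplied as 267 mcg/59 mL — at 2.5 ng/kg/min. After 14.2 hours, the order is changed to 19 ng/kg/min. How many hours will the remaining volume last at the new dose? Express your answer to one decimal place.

Initial rate:
Dose = 2.5 ng/kg/min × 87 kg = 217.5 ng/min
217.5 ng/min × 60 min/hr = 13050 ng/hr
Concentration = 267 mcg ÷ 59 mL = 4.525424 mcg/mL = 4525.424 ng/mL
Rate = 13050 ng/hr ÷ 4525.424 ng/mL = 2.883708 mL/hr
Volume infused so far = 2.883708 mL/hr × 14.2 hr = 40.94865 mL
Volume remaining = 59 − 40.94865 = 18.05135 mL
New rate:
Dose = 19 ng/kg/min × 87 kg = 1653 ng/min
1653 ng/min × 60 min/hr = 99180 ng/hr
Rate = 99180 ng/hr ÷ 4525.424 ng/mL = 21.91618 mL/hr
Time remaining = 18.05135 mL ÷ 21.91618 mL/hr = 0.823654 hr

0.8 hours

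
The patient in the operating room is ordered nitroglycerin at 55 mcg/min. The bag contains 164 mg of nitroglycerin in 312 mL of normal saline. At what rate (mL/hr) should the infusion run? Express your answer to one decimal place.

55 mcg/min × 60 min/hr = 3300 mcg/hr
Concentration = 164 mg ÷ 312 mL = 0.525641 mg/mL = 525.641 mcg/mL
Rate = 3300 mcg/hr ÷ 525.641 mcg/mL = 6.278049 mL/hr

6.3 mL/hr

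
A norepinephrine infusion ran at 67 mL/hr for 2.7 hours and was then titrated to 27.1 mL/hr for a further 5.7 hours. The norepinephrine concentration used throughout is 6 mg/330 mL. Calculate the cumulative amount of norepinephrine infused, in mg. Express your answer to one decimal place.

6.1 mg

Concentration = 6 mg ÷ 330 mL = 0.01818182 mg/mL
Stage 1: 67 mL/hr × 2.7 hr = 180.9 mL → 180.9 mL × 0.01818182 mg/mL = 3.289091 mg
Stage 2: 27.1 mL/hr × 5.7 hr = 154.47 mL → 154.47 mL × 0.01818182 mg/mL = 2.808545 mg
Total = 3.289091 + 2.808545 = 6.097636 mg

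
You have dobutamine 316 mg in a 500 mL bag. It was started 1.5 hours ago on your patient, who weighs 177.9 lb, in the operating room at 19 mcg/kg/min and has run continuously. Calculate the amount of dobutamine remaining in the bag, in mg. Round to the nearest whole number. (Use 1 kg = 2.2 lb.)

178 mg

Weight = 177.9 lb ÷ 2.2 lb/kg = 80.86364 kg
Dose = 19 mcg/kg/min × 80.86364 kg = 1536.409 mcg/min
1536.409 mcg/min × 60 min/hr = 92184.55 mcg/hr
Concentration = 316 mg ÷ 500 mL = 0.632 mg/mL = 632 mcg/mL
Rate = 92184.55 mcg/hr ÷ 632 mcg/mL = 145.8616 mL/hr
Volume infused = 145.8616 mL/hr × 1.5 hr = 218.7924 mL
Volume remaining = 500 − 218.7924 = 281.2076 mL
Drug remaining = 281.2076 mL × 632 mcg/mL = 177723.2 mcg = 177.7232 mg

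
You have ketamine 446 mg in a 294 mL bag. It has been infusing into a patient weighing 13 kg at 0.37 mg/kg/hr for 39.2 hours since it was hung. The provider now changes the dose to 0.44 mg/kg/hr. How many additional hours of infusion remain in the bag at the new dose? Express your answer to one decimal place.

Initial rate:
Dose = 0.37 mg/kg/hr × 13 kg = 4.81 mg/hr
Concentration = 446 mg ÷ 294 mL = 1.517007 mg/mL
Rate = 4.81 mg/hr ÷ 1.517007 mg/mL = 3.170717 mL/hr
Volume infused so far = 3.170717 mL/hr × 39.2 hr = 124.2921 mL
Volume remaining = 294 − 124.2921 = 169.7079 mL
New rate:
Dose = 0.44 mg/kg/hr × 13 kg = 5.72 mg/hr
Rate = 5.72 mg/hr ÷ 1.517007 mg/mL = 3.770583 mL/hr
Time remaining = 169.7079 mL ÷ 3.770583 mL/hr = 45.00839 hr

45.0 hours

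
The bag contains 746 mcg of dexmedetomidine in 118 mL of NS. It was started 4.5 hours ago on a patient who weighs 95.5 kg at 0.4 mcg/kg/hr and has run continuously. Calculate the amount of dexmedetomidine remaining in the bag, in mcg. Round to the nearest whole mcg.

Dose = 0.4 mcg/kg/hr × 95.5 kg = 38.2 mcg/hr
Concentration = 746 mcg ÷ 118 mL = 6.322034 mcg/mL
Rate = 38.2 mcg/hr ÷ 6.322034 mcg/mL = 6.042359 mL/hr
Volume infused = 6.042359 mL/hr × 4.5 hr = 27.19062 mL
Volume remaining = 118 − 27.19062 = 90.80938 mL
Drug remaining = 90.80938 mL × 6.322034 mcg/mL = 574.1 mcg

574 mcg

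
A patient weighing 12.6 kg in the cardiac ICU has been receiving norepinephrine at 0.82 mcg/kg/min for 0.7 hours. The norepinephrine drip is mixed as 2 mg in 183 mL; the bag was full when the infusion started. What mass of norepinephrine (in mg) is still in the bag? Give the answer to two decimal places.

1.57 mg

Dose = 0.82 mcg/kg/min × 12.6 kg = 10.332 mcg/min
10.332 mcg/min × 60 min/hr = 619.92 mcg/hr
Concentration = 2 mg ÷ 183 mL = 0.01092896 mg/mL = 10.92896 mcg/mL
Rate = 619.92 mcg/hr ÷ 10.92896 mcg/mL = 56.72268 mL/hr
Volume infused = 56.72268 mL/hr × 0.7 hr = 39.70588 mL
Volume remaining = 183 − 39.70588 = 143.2941 mL
Drug remaining = 143.2941 mL × 10.92896 mcg/mL = 1566.056 mcg = 1.566056 mg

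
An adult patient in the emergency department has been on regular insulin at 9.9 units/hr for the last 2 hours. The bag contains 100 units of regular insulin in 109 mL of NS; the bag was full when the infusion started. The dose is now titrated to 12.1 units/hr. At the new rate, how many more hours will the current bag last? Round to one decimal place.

6.6 hours

Initial rate:
Concentration = 100 units ÷ 109 mL = 0.9174312 units/mL
Rate = 9.9 units/hr ÷ 0.9174312 units/mL = 10.791 mL/hr
Volume infused so far = 10.791 mL/hr × 2 hr = 21.582 mL
Volume remaining = 109 − 21.582 = 87.418 mL
New rate:
Rate = 12.1 units/hr ÷ 0.9174312 units/mL = 13.189 mL/hr
Time remaining = 87.418 mL ÷ 13.189 mL/hr = 6.628099 hr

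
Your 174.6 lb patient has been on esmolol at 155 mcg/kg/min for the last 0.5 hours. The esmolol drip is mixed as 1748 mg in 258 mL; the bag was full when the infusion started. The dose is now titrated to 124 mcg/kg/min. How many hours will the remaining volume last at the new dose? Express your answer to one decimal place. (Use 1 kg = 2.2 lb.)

2.3 hours

Initial rate:
Weight = 174.6 lb ÷ 2.2 lb/kg = 79.36364 kg
Dose = 155 mcg/kg/min × 79.36364 kg = 12301.36 mcg/min
12301.36 mcg/min × 60 min/hr = 738081.8 mcg/hr
Concentration = 1748 mg ÷ 258 mL = 6.775194 mg/mL = 6775.194 mcg/mL
Rate = 738081.8 mcg/hr ÷ 6775.194 mcg/mL = 108.9388 mL/hr
Volume infused so far = 108.9388 mL/hr × 0.5 hr = 54.46942 mL
Volume remaining = 258 − 54.46942 = 203.5306 mL
New rate:
Dose = 124 mcg/kg/min × 79.36364 kg = 9841.091 mcg/min
9841.091 mcg/min × 60 min/hr = 590465.5 mcg/hr
Rate = 590465.5 mcg/hr ÷ 6775.194 mcg/mL = 87.15108 mL/hr
Time remaining = 203.5306 mL ÷ 87.15108 mL/hr = 2.335376 hr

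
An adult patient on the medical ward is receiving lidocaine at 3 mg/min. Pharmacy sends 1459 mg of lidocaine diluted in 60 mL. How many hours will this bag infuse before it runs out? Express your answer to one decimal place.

3 mg/min × 60 min/hr = 180 mg/hr
Concentration = 1459 mg ÷ 60 mL = 24.31667 mg/mL
Rate = 180 mg/hr ÷ 24.31667 mg/mL = 7.40233 mL/hr
Duration = 60 mL ÷ 7.40233 mL/hr = 8.105556 hr

8.1 hours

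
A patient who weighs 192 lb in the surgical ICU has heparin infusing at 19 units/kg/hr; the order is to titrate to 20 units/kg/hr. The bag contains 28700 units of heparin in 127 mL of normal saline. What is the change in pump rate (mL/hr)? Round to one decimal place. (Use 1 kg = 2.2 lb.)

At the current dose:
Weight = 192 lb ÷ 2.2 lb/kg = 87.27273 kg
Dose = 19 units/kg/hr × 87.27273 kg = 1658.182 units/hr
Concentration = 28700 units ÷ 127 mL = 225.9843 units/mL
Rate = 1658.182 units/hr ÷ 225.9843 units/mL = 7.337599 mL/hr
At the new dose:
Dose = 20 units/kg/hr × 87.27273 kg = 1745.455 units/hr
Rate = 1745.455 units/hr ÷ 225.9843 units/mL = 7.723788 mL/hr
Change = 7.723788 − 7.337599 = 0.3861894 mL/hr → 0.3861894 mL/hr increase

0.4 mL/hr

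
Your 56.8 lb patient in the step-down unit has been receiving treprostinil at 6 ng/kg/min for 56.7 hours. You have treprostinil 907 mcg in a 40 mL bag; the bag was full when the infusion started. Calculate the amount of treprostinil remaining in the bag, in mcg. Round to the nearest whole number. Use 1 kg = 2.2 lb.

380 mcg

Weight = 56.8 lb ÷ 2.2 lb/kg = 25.81818 kg
Dose = 6 ng/kg/min × 25.81818 kg = 154.9091 ng/min
154.9091 ng/min × 60 min/hr = 9294.545 ng/hr
Concentration = 907 mcg ÷ 40 mL = 22.675 mcg/mL = 22675 ng/mL
Rate = 9294.545 ng/hr ÷ 22675 ng/mL = 0.4099028 mL/hr
Volume infused = 0.4099028 mL/hr × 56.7 hr = 23.24149 mL
Volume remaining = 40 − 23.24149 = 16.75851 mL
Drug remaining = 16.75851 mL × 22675 ng/mL = 379999.3 ng = 379.9993 mcg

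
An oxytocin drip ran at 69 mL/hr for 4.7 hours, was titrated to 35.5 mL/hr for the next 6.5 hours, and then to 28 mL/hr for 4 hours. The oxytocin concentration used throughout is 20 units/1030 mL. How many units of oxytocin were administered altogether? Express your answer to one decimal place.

13.0 units

Concentration = 20 units ÷ 1030 mL = 0.01941748 units/mL
Stage 1: 69 mL/hr × 4.7 hr = 324.3 mL → 324.3 mL × 0.01941748 units/mL = 6.297087 units
Stage 2: 35.5 mL/hr × 6.5 hr = 230.75 mL → 230.75 mL × 0.01941748 units/mL = 4.480583 units
Stage 3: 28 mL/hr × 4 hr = 112 mL → 112 mL × 0.01941748 units/mL = 2.174757 units
Total = 6.297087 + 4.480583 + 2.174757 = 12.95243 units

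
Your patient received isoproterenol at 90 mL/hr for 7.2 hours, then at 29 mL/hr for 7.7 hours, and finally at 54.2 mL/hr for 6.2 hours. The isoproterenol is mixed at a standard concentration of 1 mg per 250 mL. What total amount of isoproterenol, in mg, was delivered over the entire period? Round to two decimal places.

4.83 mg

Concentration = 1 mg ÷ 250 mL = 0.004 mg/mL
Stage 1: 90 mL/hr × 7.2 hr = 648 mL → 648 mL × 0.004 mg/mL = 2.592 mg
Stage 2: 29 mL/hr × 7.7 hr = 223.3 mL → 223.3 mL × 0.004 mg/mL = 0.8932 mg
Stage 3: 54.2 mL/hr × 6.2 hr = 336.04 mL → 336.04 mL × 0.004 mg/mL = 1.34416 mg
Total = 2.592 + 0.8932 + 1.34416 = 4.82936 mg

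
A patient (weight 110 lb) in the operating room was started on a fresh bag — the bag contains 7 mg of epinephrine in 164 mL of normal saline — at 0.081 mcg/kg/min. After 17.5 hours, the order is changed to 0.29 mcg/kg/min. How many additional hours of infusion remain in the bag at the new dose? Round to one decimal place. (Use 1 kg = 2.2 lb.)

3.2 hours

Initial rate:
Weight = 110 lb ÷ 2.2 lb/kg = 50 kg
Dose = 0.081 mcg/kg/min × 50 kg = 4.05 mcg/min
4.05 mcg/min × 60 min/hr = 243 mcg/hr
Concentration = 7 mg ÷ 164 mL = 0.04268293 mg/mL = 42.68293 mcg/mL
Rate = 243 mcg/hr ÷ 42.68293 mcg/mL = 5.693143 mL/hr
Volume infused so far = 5.693143 mL/hr × 17.5 hr = 99.63 mL
Volume remaining = 164 − 99.63 = 64.37 mL
New rate:
Dose = 0.29 mcg/kg/min × 50 kg = 14.5 mcg/min
14.5 mcg/min × 60 min/hr = 870 mcg/hr
Rate = 870 mcg/hr ÷ 42.68293 mcg/mL = 20.38286 mL/hr
Time remaining = 64.37 mL ÷ 20.38286 mL/hr = 3.158046 hr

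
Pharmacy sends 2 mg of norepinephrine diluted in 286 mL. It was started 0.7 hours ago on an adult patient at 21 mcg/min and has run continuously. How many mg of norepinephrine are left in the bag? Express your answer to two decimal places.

21 mcg/min × 60 min/hr = 1260 mcg/hr
Concentration = 2 mg ÷ 286 mL = 0.006993007 mg/mL = 6.993007 mcg/mL
Rate = 1260 mcg/hr ÷ 6.993007 mcg/mL = 180.18 mL/hr
Volume infused = 180.18 mL/hr × 0.7 hr = 126.126 mL
Volume remaining = 286 − 126.126 = 159.874 mL
Drug remaining = 159.874 mL × 6.993007 mcg/mL = 1118 mcg = 1.118 mg

1.12 mg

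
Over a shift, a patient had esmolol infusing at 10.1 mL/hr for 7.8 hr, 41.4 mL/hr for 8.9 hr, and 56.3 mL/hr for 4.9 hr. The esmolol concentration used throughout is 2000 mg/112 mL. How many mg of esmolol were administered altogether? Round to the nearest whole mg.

12913 mg

Concentration = 2000 mg ÷ 112 mL = 17.85714 mg/mL
Stage 1: 10.1 mL/hr × 7.8 hr = 78.78 mL → 78.78 mL × 17.85714 mg/mL = 1406.786 mg
Stage 2: 41.4 mL/hr × 8.9 hr = 368.46 mL → 368.46 mL × 17.85714 mg/mL = 6579.643 mg
Stage 3: 56.3 mL/hr × 4.9 hr = 275.87 mL → 275.87 mL × 17.85714 mg/mL = 4926.25 mg
Total = 1406.786 + 6579.643 + 4926.25 = 12912.68 mg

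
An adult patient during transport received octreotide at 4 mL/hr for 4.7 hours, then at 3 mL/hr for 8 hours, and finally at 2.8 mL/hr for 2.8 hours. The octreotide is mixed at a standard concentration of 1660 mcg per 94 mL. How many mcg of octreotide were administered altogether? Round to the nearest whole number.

Concentration = 1660 mcg ÷ 94 mL = 17.65957 mcg/mL
Stage 1: 4 mL/hr × 4.7 hr = 18.8 mL → 18.8 mL × 17.65957 mcg/mL = 332 mcg
Stage 2: 3 mL/hr × 8 hr = 24 mL → 24 mL × 17.65957 mcg/mL = 423.8298 mcg
Stage 3: 2.8 mL/hr × 2.8 hr = 7.84 mL → 7.84 mL × 17.65957 mcg/mL = 138.4511 mcg
Total = 332 + 423.8298 + 138.4511 = 894.2809 mcg

894 mcg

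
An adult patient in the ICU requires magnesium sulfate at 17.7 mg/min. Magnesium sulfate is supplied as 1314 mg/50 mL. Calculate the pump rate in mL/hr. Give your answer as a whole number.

17.7 mg/min × 60 min/hr = 1062 mg/hr
Concentration = 1314 mg ÷ 50 mL = 26.28 mg/mL
Rate = 1062 mg/hr ÷ 26.28 mg/mL = 40.41096 mL/hr

40 mL/hr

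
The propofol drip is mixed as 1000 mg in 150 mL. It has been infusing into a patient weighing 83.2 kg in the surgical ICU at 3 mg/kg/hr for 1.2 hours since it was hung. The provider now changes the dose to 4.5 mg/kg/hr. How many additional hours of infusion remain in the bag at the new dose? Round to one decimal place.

Initial rate:
Dose = 3 mg/kg/hr × 83.2 kg = 249.6 mg/hr
Concentration = 1000 mg ÷ 150 mL = 6.666667 mg/mL
Rate = 249.6 mg/hr ÷ 6.666667 mg/mL = 37.44 mL/hr
Volume infused so far = 37.44 mL/hr × 1.2 hr = 44.928 mL
Volume remaining = 150 − 44.928 = 105.072 mL
New rate:
Dose = 4.5 mg/kg/hr × 83.2 kg = 374.4 mg/hr
Rate = 374.4 mg/hr ÷ 6.666667 mg/mL = 56.16 mL/hr
Time remaining = 105.072 mL ÷ 56.16 mL/hr = 1.87094 hr

1.9 hours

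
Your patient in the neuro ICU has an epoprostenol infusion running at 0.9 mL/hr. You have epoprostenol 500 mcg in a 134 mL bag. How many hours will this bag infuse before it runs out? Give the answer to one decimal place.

Duration = 134 mL ÷ 0.9 mL/hr = 148.8889 hr

148.9 hours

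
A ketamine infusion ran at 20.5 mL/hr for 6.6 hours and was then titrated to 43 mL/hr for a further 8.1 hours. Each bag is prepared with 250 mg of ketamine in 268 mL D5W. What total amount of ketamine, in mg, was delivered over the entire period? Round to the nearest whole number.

Concentration = 250 mg ÷ 268 mL = 0.9328358 mg/mL
Stage 1: 20.5 mL/hr × 6.6 hr = 135.3 mL → 135.3 mL × 0.9328358 mg/mL = 126.2127 mg
Stage 2: 43 mL/hr × 8.1 hr = 348.3 mL → 348.3 mL × 0.9328358 mg/mL = 324.9067 mg
Total = 126.2127 + 324.9067 = 451.1194 mg

451 mg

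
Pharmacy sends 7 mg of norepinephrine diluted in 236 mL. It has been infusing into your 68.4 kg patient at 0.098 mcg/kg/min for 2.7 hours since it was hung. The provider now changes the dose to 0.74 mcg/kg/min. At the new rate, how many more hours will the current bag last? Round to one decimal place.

Initial rate:
Dose = 0.098 mcg/kg/min × 68.4 kg = 6.7032 mcg/min
6.7032 mcg/min × 60 min/hr = 402.192 mcg/hr
Concentration = 7 mg ÷ 236 mL = 0.02966102 mg/mL = 29.66102 mcg/mL
Rate = 402.192 mcg/hr ÷ 29.66102 mcg/mL = 13.55962 mL/hr
Volume infused so far = 13.55962 mL/hr × 2.7 hr = 36.61096 mL
Volume remaining = 236 − 36.61096 = 199.389 mL
New rate:
Dose = 0.74 mcg/kg/min × 68.4 kg = 50.616 mcg/min
50.616 mcg/min × 60 min/hr = 3036.96 mcg/hr
Rate = 3036.96 mcg/hr ÷ 29.66102 mcg/mL = 102.3889 mL/hr
Time remaining = 199.389 mL ÷ 102.3889 mL/hr = 1.947369 hr

1.9 hours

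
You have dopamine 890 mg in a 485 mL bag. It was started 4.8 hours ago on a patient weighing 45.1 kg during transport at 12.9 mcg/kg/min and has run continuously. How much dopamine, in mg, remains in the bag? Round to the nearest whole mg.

Dose = 12.9 mcg/kg/min × 45.1 kg = 581.79 mcg/min
581.79 mcg/min × 60 min/hr = 34907.4 mcg/hr
Concentration = 890 mg ÷ 485 mL = 1.835052 mg/mL = 1835.052 mcg/mL
Rate = 34907.4 mcg/hr ÷ 1835.052 mcg/mL = 19.02257 mL/hr
Volume infused = 19.02257 mL/hr × 4.8 hr = 91.30835 mL
Volume remaining = 485 − 91.30835 = 393.6917 mL
Drug remaining = 393.6917 mL × 1835.052 mcg/mL = 722444.5 mcg = 722.4445 mg

722 mg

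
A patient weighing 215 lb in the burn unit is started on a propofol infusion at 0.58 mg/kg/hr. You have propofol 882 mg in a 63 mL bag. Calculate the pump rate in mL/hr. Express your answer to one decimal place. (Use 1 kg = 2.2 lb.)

Weight = 215 lb ÷ 2.2 lb/kg = 97.72727 kg
Dose = 0.58 mg/kg/hr × 97.72727 kg = 56.68182 mg/hr
Concentration = 882 mg ÷ 63 mL = 14 mg/mL
Rate = 56.68182 mg/hr ÷ 14 mg/mL = 4.048701 mL/hr

4.0 mL/hr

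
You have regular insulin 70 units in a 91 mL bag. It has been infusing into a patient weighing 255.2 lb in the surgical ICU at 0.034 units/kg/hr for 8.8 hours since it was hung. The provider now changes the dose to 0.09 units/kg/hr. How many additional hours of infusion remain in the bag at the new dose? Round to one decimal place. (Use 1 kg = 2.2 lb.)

3.4 hours

Initial rate:
Weight = 255.2 lb ÷ 2.2 lb/kg = 116 kg
Dose = 0.034 units/kg/hr × 116 kg = 3.944 units/hr
Concentration = 70 units ÷ 91 mL = 0.7692308 units/mL
Rate = 3.944 units/hr ÷ 0.7692308 units/mL = 5.1272 mL/hr
Volume infused so far = 5.1272 mL/hr × 8.8 hr = 45.11936 mL
Volume remaining = 91 − 45.11936 = 45.88064 mL
New rate:
Dose = 0.09 units/kg/hr × 116 kg = 10.44 units/hr
Rate = 10.44 units/hr ÷ 0.7692308 units/mL = 13.572 mL/hr
Time remaining = 45.88064 mL ÷ 13.572 mL/hr = 3.380536 hr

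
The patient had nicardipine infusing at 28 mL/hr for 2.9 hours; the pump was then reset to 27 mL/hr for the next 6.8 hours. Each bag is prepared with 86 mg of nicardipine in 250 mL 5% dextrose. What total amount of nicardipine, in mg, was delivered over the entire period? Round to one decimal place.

91.1 mg

Concentration = 86 mg ÷ 250 mL = 0.344 mg/mL
Stage 1: 28 mL/hr × 2.9 hr = 81.2 mL → 81.2 mL × 0.344 mg/mL = 27.9328 mg
Stage 2: 27 mL/hr × 6.8 hr = 183.6 mL → 183.6 mL × 0.344 mg/mL = 63.1584 mg
Total = 27.9328 + 63.1584 = 91.0912 mg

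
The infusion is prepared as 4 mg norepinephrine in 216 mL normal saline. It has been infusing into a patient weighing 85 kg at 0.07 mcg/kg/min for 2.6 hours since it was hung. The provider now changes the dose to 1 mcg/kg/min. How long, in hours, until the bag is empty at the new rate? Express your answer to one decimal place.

0.6 hours

Initial rate:
Dose = 0.07 mcg/kg/min × 85 kg = 5.95 mcg/min
5.95 mcg/min × 60 min/hr = 357 mcg/hr
Concentration = 4 mg ÷ 216 mL = 0.01851852 mg/mL = 18.51852 mcg/mL
Rate = 357 mcg/hr ÷ 18.51852 mcg/mL = 19.278 mL/hr
Volume infused so far = 19.278 mL/hr × 2.6 hr = 50.1228 mL
Volume remaining = 216 − 50.1228 = 165.8772 mL
New rate:
Dose = 1 mcg/kg/min × 85 kg = 85 mcg/min
85 mcg/min × 60 min/hr = 5100 mcg/hr
Rate = 5100 mcg/hr ÷ 18.51852 mcg/mL = 275.4 mL/hr
Time remaining = 165.8772 mL ÷ 275.4 mL/hr = 0.6023137 hr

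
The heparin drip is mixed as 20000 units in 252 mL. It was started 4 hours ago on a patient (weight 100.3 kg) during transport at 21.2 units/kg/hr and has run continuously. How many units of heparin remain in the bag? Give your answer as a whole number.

Dose = 21.2 units/kg/hr × 100.3 kg = 2126.36 units/hr
Concentration = 20000 units ÷ 252 mL = 79.36508 units/mL
Rate = 2126.36 units/hr ÷ 79.36508 units/mL = 26.79214 mL/hr
Volume infused = 26.79214 mL/hr × 4 hr = 107.1685 mL
Volume remaining = 252 − 107.1685 = 144.8315 mL
Drug remaining = 144.8315 mL × 79.36508 units/mL = 11494.56 units

11495 units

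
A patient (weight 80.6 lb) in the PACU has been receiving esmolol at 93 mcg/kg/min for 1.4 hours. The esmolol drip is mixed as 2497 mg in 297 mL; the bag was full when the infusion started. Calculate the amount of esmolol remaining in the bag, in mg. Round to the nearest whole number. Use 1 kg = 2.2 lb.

2211 mg

Weight = 80.6 lb ÷ 2.2 lb/kg = 36.63636 kg
Dose = 93 mcg/kg/min × 36.63636 kg = 3407.182 mcg/min
3407.182 mcg/min × 60 min/hr = 204430.9 mcg/hr
Concentration = 2497 mg ÷ 297 mL = 8.407407 mg/mL = 8407.407 mcg/mL
Rate = 204430.9 mcg/hr ÷ 8407.407 mcg/mL = 24.31557 mL/hr
Volume infused = 24.31557 mL/hr × 1.4 hr = 34.0418 mL
Volume remaining = 297 − 34.0418 = 262.9582 mL
Drug remaining = 262.9582 mL × 8407.407 mcg/mL = 2210797 mcg = 2210.797 mg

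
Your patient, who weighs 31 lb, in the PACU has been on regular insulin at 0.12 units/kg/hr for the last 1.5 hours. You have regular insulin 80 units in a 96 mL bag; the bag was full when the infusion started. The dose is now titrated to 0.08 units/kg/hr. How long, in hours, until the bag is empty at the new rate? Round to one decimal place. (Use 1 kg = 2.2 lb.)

68.7 hours

Initial rate:
Weight = 31 lb ÷ 2.2 lb/kg = 14.09091 kg
Dose = 0.12 units/kg/hr × 14.09091 kg = 1.690909 units/hr
Concentration = 80 units ÷ 96 mL = 0.8333333 units/mL
Rate = 1.690909 units/hr ÷ 0.8333333 units/mL = 2.029091 mL/hr
Volume infused so far = 2.029091 mL/hr × 1.5 hr = 3.043636 mL
Volume remaining = 96 − 3.043636 = 92.95636 mL
New rate:
Dose = 0.08 units/kg/hr × 14.09091 kg = 1.127273 units/hr
Rate = 1.127273 units/hr ÷ 0.8333333 units/mL = 1.352727 mL/hr
Time remaining = 92.95636 mL ÷ 1.352727 mL/hr = 68.71774 hr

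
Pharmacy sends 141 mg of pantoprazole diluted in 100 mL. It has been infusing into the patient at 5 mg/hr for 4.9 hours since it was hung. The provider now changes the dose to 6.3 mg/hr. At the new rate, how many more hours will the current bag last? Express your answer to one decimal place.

Initial rate:
Concentration = 141 mg ÷ 100 mL = 1.41 mg/mL
Rate = 5 mg/hr ÷ 1.41 mg/mL = 3.546099 mL/hr
Volume infused so far = 3.546099 mL/hr × 4.9 hr = 17.37589 mL
Volume remaining = 100 − 17.37589 = 82.62411 mL
New rate:
Rate = 6.3 mg/hr ÷ 1.41 mg/mL = 4.468085 mL/hr
Time remaining = 82.62411 mL ÷ 4.468085 mL/hr = 18.49206 hr

18.5 hours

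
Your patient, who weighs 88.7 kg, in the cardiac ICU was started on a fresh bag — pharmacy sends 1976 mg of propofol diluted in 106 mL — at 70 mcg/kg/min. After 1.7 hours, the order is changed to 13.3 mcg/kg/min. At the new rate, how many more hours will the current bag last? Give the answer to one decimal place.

19.0 hours

Initial rate:
Dose = 70 mcg/kg/min × 88.7 kg = 6209 mcg/min
6209 mcg/min × 60 min/hr = 372540 mcg/hr
Concentration = 1976 mg ÷ 106 mL = 18.64151 mg/mL = 18641.51 mcg/mL
Rate = 372540 mcg/hr ÷ 18641.51 mcg/mL = 19.98443 mL/hr
Volume infused so far = 19.98443 mL/hr × 1.7 hr = 33.97354 mL
Volume remaining = 106 − 33.97354 = 72.02646 mL
New rate:
Dose = 13.3 mcg/kg/min × 88.7 kg = 1179.71 mcg/min
1179.71 mcg/min × 60 min/hr = 70782.6 mcg/hr
Rate = 70782.6 mcg/hr ÷ 18641.51 mcg/mL = 3.797042 mL/hr
Time remaining = 72.02646 mL ÷ 3.797042 mL/hr = 18.9691 hr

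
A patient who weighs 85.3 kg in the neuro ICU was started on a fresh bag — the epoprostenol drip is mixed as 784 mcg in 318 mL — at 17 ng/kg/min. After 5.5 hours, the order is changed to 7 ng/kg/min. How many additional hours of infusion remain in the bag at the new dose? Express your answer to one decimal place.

8.5 hours

Initial rate:
Dose = 17 ng/kg/min × 85.3 kg = 1450.1 ng/min
1450.1 ng/min × 60 min/hr = 87006 ng/hr
Concentration = 784 mcg ÷ 318 mL = 2.465409 mcg/mL = 2465.409 ng/mL
Rate = 87006 ng/hr ÷ 2465.409 ng/mL = 35.2907 mL/hr
Volume infused so far = 35.2907 mL/hr × 5.5 hr = 194.0988 mL
Volume remaining = 318 − 194.0988 = 123.9012 mL
New rate:
Dose = 7 ng/kg/min × 85.3 kg = 597.1 ng/min
597.1 ng/min × 60 min/hr = 35826 ng/hr
Rate = 35826 ng/hr ÷ 2465.409 ng/mL = 14.53146 mL/hr
Time remaining = 123.9012 mL ÷ 14.53146 mL/hr = 8.526405 hr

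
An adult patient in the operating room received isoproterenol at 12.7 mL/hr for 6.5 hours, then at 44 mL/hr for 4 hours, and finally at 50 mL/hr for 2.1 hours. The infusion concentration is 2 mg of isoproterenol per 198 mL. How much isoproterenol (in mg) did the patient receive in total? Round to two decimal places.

Concentration = 2 mg ÷ 198 mL = 0.01010101 mg/mL
Stage 1: 12.7 mL/hr × 6.5 hr = 82.55 mL → 82.55 mL × 0.01010101 mg/mL = 0.8338384 mg
Stage 2: 44 mL/hr × 4 hr = 176 mL → 176 mL × 0.01010101 mg/mL = 1.777778 mg
Stage 3: 50 mL/hr × 2.1 hr = 105 mL → 105 mL × 0.01010101 mg/mL = 1.060606 mg
Total = 0.8338384 + 1.777778 + 1.060606 = 3.672222 mg

3.67 mg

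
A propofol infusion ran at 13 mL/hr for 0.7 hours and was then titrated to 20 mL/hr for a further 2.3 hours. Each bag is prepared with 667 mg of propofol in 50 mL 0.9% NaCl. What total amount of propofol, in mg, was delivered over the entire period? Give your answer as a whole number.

Concentration = 667 mg ÷ 50 mL = 13.34 mg/mL
Stage 1: 13 mL/hr × 0.7 hr = 9.1 mL → 9.1 mL × 13.34 mg/mL = 121.394 mg
Stage 2: 20 mL/hr × 2.3 hr = 46 mL → 46 mL × 13.34 mg/mL = 613.64 mg
Total = 121.394 + 613.64 = 735.034 mg

735 mg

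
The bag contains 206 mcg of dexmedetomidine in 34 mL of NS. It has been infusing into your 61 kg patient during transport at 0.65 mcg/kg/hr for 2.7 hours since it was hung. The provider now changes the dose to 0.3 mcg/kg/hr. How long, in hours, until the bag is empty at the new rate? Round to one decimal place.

Initial rate:
Dose = 0.65 mcg/kg/hr × 61 kg = 39.65 mcg/hr
Concentration = 206 mcg ÷ 34 mL = 6.058824 mcg/mL
Rate = 39.65 mcg/hr ÷ 6.058824 mcg/mL = 6.544175 mL/hr
Volume infused so far = 6.544175 mL/hr × 2.7 hr = 17.66927 mL
Volume remaining = 34 − 17.66927 = 16.33073 mL
New rate:
Dose = 0.3 mcg/kg/hr × 61 kg = 18.3 mcg/hr
Rate = 18.3 mcg/hr ÷ 6.058824 mcg/mL = 3.020388 mL/hr
Time remaining = 16.33073 mL ÷ 3.020388 mL/hr = 5.406831 hr

5.4 hours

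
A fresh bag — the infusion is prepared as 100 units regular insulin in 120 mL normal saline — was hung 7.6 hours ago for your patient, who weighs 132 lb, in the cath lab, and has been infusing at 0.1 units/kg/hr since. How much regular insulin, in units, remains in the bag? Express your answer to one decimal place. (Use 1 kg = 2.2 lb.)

Weight = 132 lb ÷ 2.2 lb/kg = 60 kg
Dose = 0.1 units/kg/hr × 60 kg = 6 units/hr
Concentration = 100 units ÷ 120 mL = 0.8333333 units/mL
Rate = 6 units/hr ÷ 0.8333333 units/mL = 7.2 mL/hr
Volume infused = 7.2 mL/hr × 7.6 hr = 54.72 mL
Volume remaining = 120 − 54.72 = 65.28 mL
Drug remaining = 65.28 mL × 0.8333333 units/mL = 54.4 units

54.4 units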